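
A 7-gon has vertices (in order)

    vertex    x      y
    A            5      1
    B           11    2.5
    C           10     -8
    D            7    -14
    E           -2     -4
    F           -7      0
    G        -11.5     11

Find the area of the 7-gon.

211.5

Apply the shoelace (surveyor's) formula: 2A = Σ (x_i·y_{i+1} − x_{i+1}·y_i), indices taken mod 7.
Cross-terms: 1.5, -113, -84, -56, -28, -77, -66.5  ⇒  Σ = -423
Area = |Σ|/2 = 211.5.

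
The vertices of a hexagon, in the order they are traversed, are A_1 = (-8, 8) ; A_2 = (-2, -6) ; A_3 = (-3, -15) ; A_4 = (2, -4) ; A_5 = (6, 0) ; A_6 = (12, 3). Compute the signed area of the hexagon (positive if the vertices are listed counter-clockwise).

Σ = (64) + (12) + (42) + (24) + (18) + (120) = 280
Signed area = Σ/2 = 140 (positive ⇒ counter-clockwise traversal).

140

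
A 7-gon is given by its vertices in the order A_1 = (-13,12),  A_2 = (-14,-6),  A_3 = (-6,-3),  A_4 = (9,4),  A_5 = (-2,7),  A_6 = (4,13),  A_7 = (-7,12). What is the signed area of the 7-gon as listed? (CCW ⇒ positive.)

241.5

Σ = (246) + (6) + (3) + (71) + (-54) + (139) + (72) = 483
Signed area = Σ/2 = 241.5 (positive ⇒ counter-clockwise traversal).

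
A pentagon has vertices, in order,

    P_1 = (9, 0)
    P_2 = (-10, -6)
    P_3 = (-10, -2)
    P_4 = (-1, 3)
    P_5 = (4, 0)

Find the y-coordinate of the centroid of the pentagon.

Apply the surveyor's formula. First the cross-terms c_i = x_i·y_{i+1} − x_{i+1}·y_i:
  -54, -40, -32, -12, 0  ⇒  2A = -138, A = -69.
Then Σ (y_i + y_{i+1})·c_i = 576, so ȳ = 576 / (6·(-69)) = -32/23.

-32/23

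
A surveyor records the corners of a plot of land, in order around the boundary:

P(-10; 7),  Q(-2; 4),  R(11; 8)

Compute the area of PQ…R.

Apply the shoelace formula: 2A = Σ (x_i·y_{i+1} − x_{i+1}·y_i), indices taken mod 3.
Σ = (-26) + (-60) + (157) = 71
Area = |Σ|/2 = 35.5.

35.5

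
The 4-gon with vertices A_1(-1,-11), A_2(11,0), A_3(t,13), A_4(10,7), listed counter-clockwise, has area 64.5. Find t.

Write out the shoelace sum; only the two edges meeting at A_3 involve t:
2·Area = [(11·13 − t·0) + (t·7 − 10·13)] + 18
       = 7·t + 31 = 129
⇒ t = 14.

14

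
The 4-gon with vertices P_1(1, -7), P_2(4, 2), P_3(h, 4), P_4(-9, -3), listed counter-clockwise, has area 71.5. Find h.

1

The doubled signed area Σ (x_i y_{i+1} − x_{i+1} y_i) is linear in h.
With h=0 it equals 148; the coefficient of h is -5 (from the two edges through P_3).
So -5·h + 148 = 2·71.5 = 143 ⇒ h = 1.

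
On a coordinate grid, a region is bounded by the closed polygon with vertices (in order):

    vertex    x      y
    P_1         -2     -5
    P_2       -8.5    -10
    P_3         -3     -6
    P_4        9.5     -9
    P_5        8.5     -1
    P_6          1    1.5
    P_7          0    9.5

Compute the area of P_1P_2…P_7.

Apply the shoelace formula: 2A = Σ (x_i·y_{i+1} − x_{i+1}·y_i), indices taken mod 7.
Cross-terms: -22.5, 21, 84, 67, 13.75, 9.5, 19  ⇒  Σ = 191.75
Area = |Σ|/2 = 95.875.

95.875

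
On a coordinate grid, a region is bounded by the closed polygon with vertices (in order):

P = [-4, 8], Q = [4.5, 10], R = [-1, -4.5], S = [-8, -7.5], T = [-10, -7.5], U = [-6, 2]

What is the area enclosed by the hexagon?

117.375

Apply Gauss's area formula: 2A = Σ (x_i·y_{i+1} − x_{i+1}·y_i), indices taken mod 6.
Cross-terms: -76, -10.25, -28.5, -15, -65, -40  ⇒  Σ = -234.75
Area = |Σ|/2 = 117.375.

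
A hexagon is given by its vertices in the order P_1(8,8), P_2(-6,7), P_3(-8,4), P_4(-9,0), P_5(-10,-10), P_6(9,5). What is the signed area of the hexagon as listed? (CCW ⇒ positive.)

Apply the surveyor's formula: 2A = Σ (x_i·y_{i+1} − x_{i+1}·y_i), indices taken mod 6.
Σ = (104) + (32) + (36) + (90) + (40) + (32) = 334
Signed area = Σ/2 = 167 (positive ⇒ counter-clockwise traversal).

167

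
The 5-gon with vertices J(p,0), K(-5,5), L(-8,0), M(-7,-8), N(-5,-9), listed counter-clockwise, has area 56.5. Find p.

-1

The doubled signed area Σ (x_i y_{i+1} − x_{i+1} y_i) is linear in p.
With p=0 it equals 127; the coefficient of p is 14 (from the two edges through J).
So 14·p + 127 = 2·56.5 = 113 ⇒ p = -1.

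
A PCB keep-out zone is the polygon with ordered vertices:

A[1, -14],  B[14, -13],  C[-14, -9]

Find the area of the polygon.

A→B: (1)(-13) − (14)(-14) = 183
B→C: (14)(-9) − (-14)(-13) = -308
C→A: (-14)(-14) − (1)(-9) = 205
Σ = 80
Area = |Σ|/2 = 40.

40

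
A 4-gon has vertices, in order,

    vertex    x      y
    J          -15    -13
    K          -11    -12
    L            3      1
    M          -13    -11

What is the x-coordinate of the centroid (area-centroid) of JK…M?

-179/23

Apply the shoelace formula. First the cross-terms c_i = x_i·y_{i+1} − x_{i+1}·y_i:
  37, 25, -20, 4  ⇒  2A = 46, A = 23.
Then Σ (x_i + x_{i+1})·c_i = -1074, so x̄ = -1074 / (6·23) = -179/23.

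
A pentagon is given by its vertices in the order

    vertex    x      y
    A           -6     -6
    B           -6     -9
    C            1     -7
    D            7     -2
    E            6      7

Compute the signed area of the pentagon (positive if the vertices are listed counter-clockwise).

91.5

Apply Gauss's area formula: 2A = Σ (x_i·y_{i+1} − x_{i+1}·y_i), indices taken mod 5.
Σ = (18) + (51) + (47) + (61) + (6) = 183
Signed area = Σ/2 = 91.5 (positive ⇒ counter-clockwise traversal).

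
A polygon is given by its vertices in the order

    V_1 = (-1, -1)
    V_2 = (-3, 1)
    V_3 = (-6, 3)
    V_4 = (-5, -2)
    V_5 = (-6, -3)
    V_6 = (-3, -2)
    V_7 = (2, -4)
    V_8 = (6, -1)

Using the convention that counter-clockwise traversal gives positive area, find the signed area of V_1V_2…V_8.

Apply the surveyor's formula: 2A = Σ (x_i·y_{i+1} − x_{i+1}·y_i), indices taken mod 8.
Σ = (-4) + (-3) + (27) + (3) + (3) + (16) + (22) + (-7) = 57
Signed area = Σ/2 = 28.5 (positive ⇒ counter-clockwise traversal).

28.5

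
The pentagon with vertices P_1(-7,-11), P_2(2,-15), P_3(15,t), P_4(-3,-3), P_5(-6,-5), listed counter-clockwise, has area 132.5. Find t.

The doubled signed area Σ (x_i y_{i+1} − x_{i+1} y_i) is linear in t.
With t=0 it equals 335; the coefficient of t is 5 (from the two edges through P_3).
So 5·t + 335 = 2·132.5 = 265 ⇒ t = -14.

-14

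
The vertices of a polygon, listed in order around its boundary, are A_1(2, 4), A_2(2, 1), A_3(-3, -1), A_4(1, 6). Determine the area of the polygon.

15

Σ = (-6) + (1) + (-17) + (-8) = -30
Area = |Σ|/2 = 15.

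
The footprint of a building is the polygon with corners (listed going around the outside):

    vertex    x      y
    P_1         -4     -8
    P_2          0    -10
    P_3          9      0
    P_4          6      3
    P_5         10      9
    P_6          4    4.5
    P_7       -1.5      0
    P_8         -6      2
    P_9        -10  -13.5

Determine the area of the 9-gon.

Σ = (40) + (90) + (27) + (24) + (9) + (6.75) + (-3) + (101) + (26) = 320.75
Area = |Σ|/2 = 160.375.

160.375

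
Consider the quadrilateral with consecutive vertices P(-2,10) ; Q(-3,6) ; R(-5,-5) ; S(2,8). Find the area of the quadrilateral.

34.5

Apply the surveyor's formula: 2A = Σ (x_i·y_{i+1} − x_{i+1}·y_i), indices taken mod 4.
Cross-terms: 18, 45, -30, 36  ⇒  Σ = 69
Area = |Σ|/2 = 34.5.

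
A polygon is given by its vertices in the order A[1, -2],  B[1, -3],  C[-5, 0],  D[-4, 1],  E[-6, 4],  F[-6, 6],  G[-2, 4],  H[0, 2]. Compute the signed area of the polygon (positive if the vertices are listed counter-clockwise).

Apply the shoelace formula: 2A = Σ (x_i·y_{i+1} − x_{i+1}·y_i), indices taken mod 8.
Σ = (-1) + (-15) + (-5) + (-10) + (-12) + (-12) + (-4) + (-2) = -61
Signed area = Σ/2 = -30.5 (negative ⇒ clockwise traversal).

-30.5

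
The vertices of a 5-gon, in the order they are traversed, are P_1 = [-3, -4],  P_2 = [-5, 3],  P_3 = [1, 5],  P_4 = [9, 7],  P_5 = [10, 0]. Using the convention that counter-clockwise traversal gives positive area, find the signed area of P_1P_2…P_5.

Apply the surveyor's formula: 2A = Σ (x_i·y_{i+1} − x_{i+1}·y_i), indices taken mod 5.
P_1→P_2: (-3)(3) − (-5)(-4) = -29
P_2→P_3: (-5)(5) − (1)(3) = -28
P_3→P_4: (1)(7) − (9)(5) = -38
P_4→P_5: (9)(0) − (10)(7) = -70
P_5→P_1: (10)(-4) − (-3)(0) = -40
Σ = -205
Signed area = Σ/2 = -102.5 (negative ⇒ clockwise traversal).

-102.5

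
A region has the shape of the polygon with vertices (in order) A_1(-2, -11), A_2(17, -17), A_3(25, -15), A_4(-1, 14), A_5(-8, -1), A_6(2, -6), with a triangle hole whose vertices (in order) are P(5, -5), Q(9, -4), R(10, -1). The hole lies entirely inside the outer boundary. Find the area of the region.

422

Outer boundary:
Apply the surveyor's formula: 2A = Σ (x_i·y_{i+1} − x_{i+1}·y_i), indices taken mod 6.
A_1→A_2: (-2)(-17) − (17)(-11) = 221
A_2→A_3: (17)(-15) − (25)(-17) = 170
A_3→A_4: (25)(14) − (-1)(-15) = 335
A_4→A_5: (-1)(-1) − (-8)(14) = 113
A_5→A_6: (-8)(-6) − (2)(-1) = 50
A_6→A_1: (2)(-11) − (-2)(-6) = -34
Σ = 855
Area = |Σ|/2 = 427.5.
Hole:
P→Q: (5)(-4) − (9)(-5) = 25
Q→R: (9)(-1) − (10)(-4) = 31
R→P: (10)(-5) − (5)(-1) = -45
Σ = 11
Area = |Σ|/2 = 5.5.
Net area = 427.5 − 5.5 = 422.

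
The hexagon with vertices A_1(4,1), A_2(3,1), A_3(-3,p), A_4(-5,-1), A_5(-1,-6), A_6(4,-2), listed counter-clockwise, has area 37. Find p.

Write out the shoelace sum; only the two edges meeting at A_3 involve p:
2·Area = [(3·p − (-3)·1) + ((-3)·(-1) − (-5)·p)] + 68
       = 8·p + 74 = 74
⇒ p = 0.

0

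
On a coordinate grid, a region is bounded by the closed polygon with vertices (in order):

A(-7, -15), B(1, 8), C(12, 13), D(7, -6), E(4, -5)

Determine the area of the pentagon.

Apply the surveyor's formula: 2A = Σ (x_i·y_{i+1} − x_{i+1}·y_i), indices taken mod 5.
Σ = (-41) + (-83) + (-163) + (-11) + (-95) = -393
Area = |Σ|/2 = 196.5.

196.5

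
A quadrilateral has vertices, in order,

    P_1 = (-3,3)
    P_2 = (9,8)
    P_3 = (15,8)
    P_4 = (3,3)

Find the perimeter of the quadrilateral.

38

|P_1P_2| = √((12)² + (5)²) = √169 = 13
|P_2P_3| = √((6)² + (0)²) = √36 = 6
|P_3P_4| = √((-12)² + (-5)²) = √169 = 13
|P_4P_1| = √((-6)² + (0)²) = √36 = 6
Perimeter = 13 + 6 + 13 + 6 = 38.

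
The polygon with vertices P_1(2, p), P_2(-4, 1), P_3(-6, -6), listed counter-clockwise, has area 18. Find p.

The doubled signed area Σ (x_i y_{i+1} − x_{i+1} y_i) is linear in p.
With p=0 it equals 44; the coefficient of p is -2 (from the two edges through P_1).
So -2·p + 44 = 2·18 = 36 ⇒ p = 4.

4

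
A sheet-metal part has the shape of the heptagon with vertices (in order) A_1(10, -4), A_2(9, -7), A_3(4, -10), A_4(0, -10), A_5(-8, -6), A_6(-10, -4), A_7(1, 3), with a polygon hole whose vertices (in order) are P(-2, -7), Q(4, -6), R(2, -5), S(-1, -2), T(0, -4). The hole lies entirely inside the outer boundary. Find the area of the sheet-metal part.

142.5

Outer boundary:
Apply Gauss's area formula: 2A = Σ (x_i·y_{i+1} − x_{i+1}·y_i), indices taken mod 7.
Cross-terms: -34, -62, -40, -80, -28, -26, -34  ⇒  Σ = -304
Area = |Σ|/2 = 152.
Hole:
Apply the surveyor's formula: 2A = Σ (x_i·y_{i+1} − x_{i+1}·y_i), indices taken mod 5.
Σ = (40) + (-8) + (-9) + (4) + (-8) = 19
Area = |Σ|/2 = 9.5.
Net area = 152 − 9.5 = 142.5.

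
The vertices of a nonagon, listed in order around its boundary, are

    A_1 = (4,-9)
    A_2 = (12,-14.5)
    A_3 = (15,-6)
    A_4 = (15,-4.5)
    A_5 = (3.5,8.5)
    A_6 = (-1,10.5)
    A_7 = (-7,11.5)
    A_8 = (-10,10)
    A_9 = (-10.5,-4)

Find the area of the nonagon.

Apply the surveyor's formula: 2A = Σ (x_i·y_{i+1} − x_{i+1}·y_i), indices taken mod 9.
Σ = (50) + (145.5) + (22.5) + (143.25) + (45.25) + (62) + (45) + (145) + (110.5) = 769
Area = |Σ|/2 = 384.5.

384.5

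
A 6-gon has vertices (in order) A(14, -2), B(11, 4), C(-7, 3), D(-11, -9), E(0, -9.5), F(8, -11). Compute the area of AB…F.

Apply Gauss's area formula: 2A = Σ (x_i·y_{i+1} − x_{i+1}·y_i), indices taken mod 6.
Σ = (78) + (61) + (96) + (104.5) + (76) + (138) = 553.5
Area = |Σ|/2 = 276.75.

276.75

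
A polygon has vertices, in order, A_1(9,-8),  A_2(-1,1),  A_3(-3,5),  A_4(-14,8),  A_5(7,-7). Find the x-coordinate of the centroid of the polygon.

Apply Gauss's area formula. First the cross-terms c_i = x_i·y_{i+1} − x_{i+1}·y_i:
  1, -2, 46, 42, 7  ⇒  2A = 94, A = 47.
Then Σ (x_i + x_{i+1})·c_i = -948, so x̄ = -948 / (6·47) = -158/47.

-158/47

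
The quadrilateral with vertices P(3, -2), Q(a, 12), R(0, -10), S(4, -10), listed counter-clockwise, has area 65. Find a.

The doubled signed area Σ (x_i y_{i+1} − x_{i+1} y_i) is linear in a.
With a=0 it equals 98; the coefficient of a is -8 (from the two edges through Q).
So -8·a + 98 = 2·65 = 130 ⇒ a = -4.

-4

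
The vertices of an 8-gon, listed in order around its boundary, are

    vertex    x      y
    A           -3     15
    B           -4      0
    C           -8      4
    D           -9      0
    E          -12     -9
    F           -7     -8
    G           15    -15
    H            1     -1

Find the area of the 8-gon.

215.5

Σ = (60) + (-16) + (36) + (81) + (33) + (225) + (0) + (12) = 431
Area = |Σ|/2 = 215.5.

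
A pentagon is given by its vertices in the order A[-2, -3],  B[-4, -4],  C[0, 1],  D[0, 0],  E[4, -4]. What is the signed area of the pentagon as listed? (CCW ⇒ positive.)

-14

A→B: (-2)(-4) − (-4)(-3) = -4
B→C: (-4)(1) − (0)(-4) = -4
C→D: (0)(0) − (0)(1) = 0
D→E: (0)(-4) − (4)(0) = 0
E→A: (4)(-3) − (-2)(-4) = -20
Σ = -28
Signed area = Σ/2 = -14 (negative ⇒ clockwise traversal).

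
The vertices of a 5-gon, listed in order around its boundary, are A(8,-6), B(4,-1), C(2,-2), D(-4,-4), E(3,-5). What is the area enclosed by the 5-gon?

Σ = (16) + (-6) + (-16) + (32) + (22) = 48
Area = |Σ|/2 = 24.

24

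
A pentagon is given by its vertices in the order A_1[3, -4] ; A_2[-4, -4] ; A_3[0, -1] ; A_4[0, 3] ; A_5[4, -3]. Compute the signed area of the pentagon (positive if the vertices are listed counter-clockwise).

Apply the shoelace (surveyor's) formula: 2A = Σ (x_i·y_{i+1} − x_{i+1}·y_i), indices taken mod 5.
A_1→A_2: (3)(-4) − (-4)(-4) = -28
A_2→A_3: (-4)(-1) − (0)(-4) = 4
A_3→A_4: (0)(3) − (0)(-1) = 0
A_4→A_5: (0)(-3) − (4)(3) = -12
A_5→A_1: (4)(-4) − (3)(-3) = -7
Σ = -43
Signed area = Σ/2 = -21.5 (negative ⇒ clockwise traversal).

-21.5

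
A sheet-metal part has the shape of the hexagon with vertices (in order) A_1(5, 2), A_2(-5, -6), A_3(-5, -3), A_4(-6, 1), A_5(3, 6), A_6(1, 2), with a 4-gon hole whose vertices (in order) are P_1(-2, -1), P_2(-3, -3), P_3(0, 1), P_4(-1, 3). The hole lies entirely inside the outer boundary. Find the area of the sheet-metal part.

Outer boundary:
Apply the surveyor's formula: 2A = Σ (x_i·y_{i+1} − x_{i+1}·y_i), indices taken mod 6.
Σ = (-20) + (-15) + (-23) + (-39) + (0) + (-8) = -105
Area = |Σ|/2 = 52.5.
Hole:
Apply the shoelace formula: 2A = Σ (x_i·y_{i+1} − x_{i+1}·y_i), indices taken mod 4.
P_1→P_2: (-2)(-3) − (-3)(-1) = 3
P_2→P_3: (-3)(1) − (0)(-3) = -3
P_3→P_4: (0)(3) − (-1)(1) = 1
P_4→P_1: (-1)(-1) − (-2)(3) = 7
Σ = 8
Area = |Σ|/2 = 4.
Net area = 52.5 − 4 = 48.5.

48.5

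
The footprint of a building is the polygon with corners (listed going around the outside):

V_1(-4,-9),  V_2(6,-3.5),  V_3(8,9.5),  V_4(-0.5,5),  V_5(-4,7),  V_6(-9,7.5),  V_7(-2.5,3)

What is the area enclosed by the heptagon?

136.75

Apply Gauss's area formula: 2A = Σ (x_i·y_{i+1} − x_{i+1}·y_i), indices taken mod 7.
Σ = (68) + (85) + (44.75) + (16.5) + (33) + (-8.25) + (34.5) = 273.5
Area = |Σ|/2 = 136.75.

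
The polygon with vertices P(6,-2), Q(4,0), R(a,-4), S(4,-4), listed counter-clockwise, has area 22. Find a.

-5

Write out the shoelace sum; only the two edges meeting at R involve a:
2·Area = [(4·(-4) − a·0) + (a·(-4) − 4·(-4))] + 24
       = -4·a + 24 = 44
⇒ a = -5.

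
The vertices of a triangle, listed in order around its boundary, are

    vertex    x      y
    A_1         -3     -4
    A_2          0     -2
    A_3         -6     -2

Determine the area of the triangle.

6

Σ = (6) + (-12) + (18) = 12
Area = |Σ|/2 = 6.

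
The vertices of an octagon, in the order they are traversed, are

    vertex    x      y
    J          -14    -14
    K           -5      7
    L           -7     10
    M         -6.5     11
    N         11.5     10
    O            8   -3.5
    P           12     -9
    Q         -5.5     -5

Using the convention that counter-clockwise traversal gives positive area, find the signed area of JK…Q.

Apply the shoelace formula: 2A = Σ (x_i·y_{i+1} − x_{i+1}·y_i), indices taken mod 8.
Σ = (-168) + (-1) + (-12) + (-191.5) + (-120.25) + (-30) + (-109.5) + (7) = -625.25
Signed area = Σ/2 = -312.625 (negative ⇒ clockwise traversal).

-312.625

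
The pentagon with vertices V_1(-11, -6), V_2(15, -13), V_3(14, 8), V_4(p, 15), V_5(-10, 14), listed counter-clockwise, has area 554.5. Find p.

The doubled signed area Σ (x_i y_{i+1} − x_{i+1} y_i) is linear in p.
With p=0 it equals 1109; the coefficient of p is 6 (from the two edges through V_4).
So 6·p + 1109 = 2·554.5 = 1109 ⇒ p = 0.

0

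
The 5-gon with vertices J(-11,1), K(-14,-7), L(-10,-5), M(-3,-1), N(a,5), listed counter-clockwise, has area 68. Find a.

5

Write out the shoelace sum; only the two edges meeting at N involve a:
2·Area = [((-3)·5 − a·(-1)) + (a·1 − (-11)·5)] + 86
       = 2·a + 126 = 136
⇒ a = 5.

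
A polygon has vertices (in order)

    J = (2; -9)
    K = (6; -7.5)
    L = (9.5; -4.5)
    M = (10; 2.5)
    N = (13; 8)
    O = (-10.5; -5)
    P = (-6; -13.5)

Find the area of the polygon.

Apply Gauss's area formula: 2A = Σ (x_i·y_{i+1} − x_{i+1}·y_i), indices taken mod 7.
Cross-terms: 39, 44.25, 68.75, 47.5, 19, 111.75, 81  ⇒  Σ = 411.25
Area = |Σ|/2 = 205.625.

205.625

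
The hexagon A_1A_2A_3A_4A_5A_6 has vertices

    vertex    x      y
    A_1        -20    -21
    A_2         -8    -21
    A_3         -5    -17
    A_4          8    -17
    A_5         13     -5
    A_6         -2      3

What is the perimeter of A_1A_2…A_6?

90

|A_1A_2| = √((12)² + (0)²) = √144 = 12
|A_2A_3| = √((3)² + (4)²) = √25 = 5
|A_3A_4| = √((13)² + (0)²) = √169 = 13
|A_4A_5| = √((5)² + (12)²) = √169 = 13
|A_5A_6| = √((-15)² + (8)²) = √289 = 17
|A_6A_1| = √((-18)² + (-24)²) = √900 = 30
Perimeter = 12 + 5 + 13 + 13 + 17 + 30 = 90.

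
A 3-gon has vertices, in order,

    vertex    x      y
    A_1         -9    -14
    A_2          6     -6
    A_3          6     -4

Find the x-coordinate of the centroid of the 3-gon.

1

Apply the shoelace formula. First the cross-terms c_i = x_i·y_{i+1} − x_{i+1}·y_i:
  138, 12, -120  ⇒  2A = 30, A = 15.
Then Σ (x_i + x_{i+1})·c_i = 90, so x̄ = 90 / (6·15) = 1.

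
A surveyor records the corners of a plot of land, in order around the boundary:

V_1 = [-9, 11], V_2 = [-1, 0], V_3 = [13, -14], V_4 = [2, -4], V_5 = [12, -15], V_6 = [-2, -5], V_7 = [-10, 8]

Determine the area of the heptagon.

Apply the shoelace (surveyor's) formula: 2A = Σ (x_i·y_{i+1} − x_{i+1}·y_i), indices taken mod 7.
Σ = (11) + (14) + (-24) + (18) + (-90) + (-66) + (-38) = -175
Area = |Σ|/2 = 87.5.

87.5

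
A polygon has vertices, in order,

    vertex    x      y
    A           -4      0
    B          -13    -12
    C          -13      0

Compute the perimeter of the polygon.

|AB| = √((-9)² + (-12)²) = √225 = 15
|BC| = √((0)² + (12)²) = √144 = 12
|CA| = √((9)² + (0)²) = √81 = 9
Perimeter = 15 + 12 + 9 = 36.

36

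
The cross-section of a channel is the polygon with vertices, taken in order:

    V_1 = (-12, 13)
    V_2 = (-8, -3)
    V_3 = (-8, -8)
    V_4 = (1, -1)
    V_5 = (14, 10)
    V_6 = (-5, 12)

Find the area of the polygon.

Apply the surveyor's formula: 2A = Σ (x_i·y_{i+1} − x_{i+1}·y_i), indices taken mod 6.
Cross-terms: 140, 40, 16, 24, 218, 79  ⇒  Σ = 517
Area = |Σ|/2 = 258.5.

258.5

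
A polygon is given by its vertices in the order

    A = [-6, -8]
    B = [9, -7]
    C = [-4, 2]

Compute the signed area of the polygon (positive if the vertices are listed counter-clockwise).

74

Apply the shoelace formula: 2A = Σ (x_i·y_{i+1} − x_{i+1}·y_i), indices taken mod 3.
A→B: (-6)(-7) − (9)(-8) = 114
B→C: (9)(2) − (-4)(-7) = -10
C→A: (-4)(-8) − (-6)(2) = 44
Σ = 148
Signed area = Σ/2 = 74 (positive ⇒ counter-clockwise traversal).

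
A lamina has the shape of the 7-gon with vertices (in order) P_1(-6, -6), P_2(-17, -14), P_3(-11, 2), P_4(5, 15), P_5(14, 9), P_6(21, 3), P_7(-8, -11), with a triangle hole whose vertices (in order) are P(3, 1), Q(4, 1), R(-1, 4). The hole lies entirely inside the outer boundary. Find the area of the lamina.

Outer boundary:
Σ = (-18) + (-188) + (-175) + (-165) + (-147) + (-207) + (-18) = -918
Area = |Σ|/2 = 459.
Hole:
Apply the shoelace (surveyor's) formula: 2A = Σ (x_i·y_{i+1} − x_{i+1}·y_i), indices taken mod 3.
Cross-terms: -1, 17, -13  ⇒  Σ = 3
Area = |Σ|/2 = 1.5.
Net area = 459 − 1.5 = 457.5.

457.5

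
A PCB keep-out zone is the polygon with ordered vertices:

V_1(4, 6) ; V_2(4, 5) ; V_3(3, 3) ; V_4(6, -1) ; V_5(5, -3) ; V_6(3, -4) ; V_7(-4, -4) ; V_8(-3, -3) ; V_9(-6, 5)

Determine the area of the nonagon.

Apply the surveyor's formula: 2A = Σ (x_i·y_{i+1} − x_{i+1}·y_i), indices taken mod 9.
V_1→V_2: (4)(5) − (4)(6) = -4
V_2→V_3: (4)(3) − (3)(5) = -3
V_3→V_4: (3)(-1) − (6)(3) = -21
V_4→V_5: (6)(-3) − (5)(-1) = -13
V_5→V_6: (5)(-4) − (3)(-3) = -11
V_6→V_7: (3)(-4) − (-4)(-4) = -28
V_7→V_8: (-4)(-3) − (-3)(-4) = 0
V_8→V_9: (-3)(5) − (-6)(-3) = -33
V_9→V_1: (-6)(6) − (4)(5) = -56
Σ = -169
Area = |Σ|/2 = 84.5.

84.5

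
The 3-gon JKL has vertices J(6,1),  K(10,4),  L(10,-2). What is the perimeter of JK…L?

16

|JK| = √((4)² + (3)²) = √25 = 5
|KL| = √((0)² + (-6)²) = √36 = 6
|LJ| = √((-4)² + (3)²) = √25 = 5
Perimeter = 5 + 6 + 5 = 16.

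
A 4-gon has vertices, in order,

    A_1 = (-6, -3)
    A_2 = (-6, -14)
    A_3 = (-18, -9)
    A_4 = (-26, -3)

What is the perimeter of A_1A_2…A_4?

|A_1A_2| = √((0)² + (-11)²) = √121 = 11
|A_2A_3| = √((-12)² + (5)²) = √169 = 13
|A_3A_4| = √((-8)² + (6)²) = √100 = 10
|A_4A_1| = √((20)² + (0)²) = √400 = 20
Perimeter = 11 + 13 + 10 + 20 = 54.

54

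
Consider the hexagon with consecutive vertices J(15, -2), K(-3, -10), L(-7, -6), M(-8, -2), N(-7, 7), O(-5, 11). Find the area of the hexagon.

254.5

Apply the shoelace (surveyor's) formula: 2A = Σ (x_i·y_{i+1} − x_{i+1}·y_i), indices taken mod 6.
J→K: (15)(-10) − (-3)(-2) = -156
K→L: (-3)(-6) − (-7)(-10) = -52
L→M: (-7)(-2) − (-8)(-6) = -34
M→N: (-8)(7) − (-7)(-2) = -70
N→O: (-7)(11) − (-5)(7) = -42
O→J: (-5)(-2) − (15)(11) = -155
Σ = -509
Area = |Σ|/2 = 254.5.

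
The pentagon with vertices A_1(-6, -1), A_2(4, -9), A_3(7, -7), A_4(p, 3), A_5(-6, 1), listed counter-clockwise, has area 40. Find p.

-8

Write out the shoelace sum; only the two edges meeting at A_4 involve p:
2·Area = [(7·3 − p·(-7)) + (p·1 − (-6)·3)] + 105
       = 8·p + 144 = 80
⇒ p = -8.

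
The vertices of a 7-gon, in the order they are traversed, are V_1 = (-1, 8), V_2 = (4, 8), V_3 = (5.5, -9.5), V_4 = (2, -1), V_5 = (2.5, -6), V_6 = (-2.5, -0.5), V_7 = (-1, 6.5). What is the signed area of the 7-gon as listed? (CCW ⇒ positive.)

Apply the shoelace formula: 2A = Σ (x_i·y_{i+1} − x_{i+1}·y_i), indices taken mod 7.
V_1→V_2: (-1)(8) − (4)(8) = -40
V_2→V_3: (4)(-9.5) − (5.5)(8) = -82
V_3→V_4: (5.5)(-1) − (2)(-9.5) = 13.5
V_4→V_5: (2)(-6) − (2.5)(-1) = -9.5
V_5→V_6: (2.5)(-0.5) − (-2.5)(-6) = -16.25
V_6→V_7: (-2.5)(6.5) − (-1)(-0.5) = -16.75
V_7→V_1: (-1)(8) − (-1)(6.5) = -1.5
Σ = -152.5
Signed area = Σ/2 = -76.25 (negative ⇒ clockwise traversal).

-76.25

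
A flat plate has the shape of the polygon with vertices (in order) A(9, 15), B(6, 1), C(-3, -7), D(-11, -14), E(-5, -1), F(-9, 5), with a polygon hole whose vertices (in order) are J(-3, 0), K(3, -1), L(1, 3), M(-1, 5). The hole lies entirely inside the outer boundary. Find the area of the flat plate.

196

Outer boundary:
Apply the shoelace formula: 2A = Σ (x_i·y_{i+1} − x_{i+1}·y_i), indices taken mod 6.
A→B: (9)(1) − (6)(15) = -81
B→C: (6)(-7) − (-3)(1) = -39
C→D: (-3)(-14) − (-11)(-7) = -35
D→E: (-11)(-1) − (-5)(-14) = -59
E→F: (-5)(5) − (-9)(-1) = -34
F→A: (-9)(15) − (9)(5) = -180
Σ = -428
Area = |Σ|/2 = 214.
Hole:
Apply the shoelace formula: 2A = Σ (x_i·y_{i+1} − x_{i+1}·y_i), indices taken mod 4.
J→K: (-3)(-1) − (3)(0) = 3
K→L: (3)(3) − (1)(-1) = 10
L→M: (1)(5) − (-1)(3) = 8
M→J: (-1)(0) − (-3)(5) = 15
Σ = 36
Area = |Σ|/2 = 18.
Net area = 214 − 18 = 196.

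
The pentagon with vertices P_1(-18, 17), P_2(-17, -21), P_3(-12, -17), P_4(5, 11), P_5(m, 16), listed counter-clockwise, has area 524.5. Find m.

4

The doubled signed area Σ (x_i y_{i+1} − x_{i+1} y_i) is linear in m.
With m=0 it equals 1025; the coefficient of m is 6 (from the two edges through P_5).
So 6·m + 1025 = 2·524.5 = 1049 ⇒ m = 4.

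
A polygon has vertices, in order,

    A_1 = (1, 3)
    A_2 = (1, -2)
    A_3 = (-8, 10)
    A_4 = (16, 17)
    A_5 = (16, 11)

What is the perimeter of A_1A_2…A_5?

|A_1A_2| = √((0)² + (-5)²) = √25 = 5
|A_2A_3| = √((-9)² + (12)²) = √225 = 15
|A_3A_4| = √((24)² + (7)²) = √625 = 25
|A_4A_5| = √((0)² + (-6)²) = √36 = 6
|A_5A_1| = √((-15)² + (-8)²) = √289 = 17
Perimeter = 5 + 15 + 25 + 6 + 17 = 68.

68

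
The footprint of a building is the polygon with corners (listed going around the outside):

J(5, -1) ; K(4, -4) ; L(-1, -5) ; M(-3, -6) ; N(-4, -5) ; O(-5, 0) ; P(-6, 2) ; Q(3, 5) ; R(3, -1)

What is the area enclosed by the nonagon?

72.5

Apply the surveyor's formula: 2A = Σ (x_i·y_{i+1} − x_{i+1}·y_i), indices taken mod 9.
Σ = (-16) + (-24) + (-9) + (-9) + (-25) + (-10) + (-36) + (-18) + (2) = -145
Area = |Σ|/2 = 72.5.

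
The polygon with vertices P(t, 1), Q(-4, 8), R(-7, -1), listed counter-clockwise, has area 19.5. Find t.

-2

The doubled signed area Σ (x_i y_{i+1} − x_{i+1} y_i) is linear in t.
With t=0 it equals 57; the coefficient of t is 9 (from the two edges through P).
So 9·t + 57 = 2·19.5 = 39 ⇒ t = -2.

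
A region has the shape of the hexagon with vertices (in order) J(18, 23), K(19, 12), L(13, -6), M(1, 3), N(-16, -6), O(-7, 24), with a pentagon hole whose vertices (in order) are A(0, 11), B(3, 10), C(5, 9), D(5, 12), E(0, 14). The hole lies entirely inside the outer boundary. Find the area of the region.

Outer boundary:
Σ = (-221) + (-270) + (45) + (42) + (-426) + (-593) = -1423
Area = |Σ|/2 = 711.5.
Hole:
Σ = (-33) + (-23) + (15) + (70) + (0) = 29
Area = |Σ|/2 = 14.5.
Net area = 711.5 − 14.5 = 697.

697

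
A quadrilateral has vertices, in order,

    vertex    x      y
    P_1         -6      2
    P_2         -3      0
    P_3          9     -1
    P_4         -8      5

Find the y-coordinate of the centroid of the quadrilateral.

17/12

Apply the shoelace (surveyor's) formula. First the cross-terms c_i = x_i·y_{i+1} − x_{i+1}·y_i:
  6, 3, 37, 14  ⇒  2A = 60, A = 30.
Then Σ (y_i + y_{i+1})·c_i = 255, so ȳ = 255 / (6·30) = 17/12.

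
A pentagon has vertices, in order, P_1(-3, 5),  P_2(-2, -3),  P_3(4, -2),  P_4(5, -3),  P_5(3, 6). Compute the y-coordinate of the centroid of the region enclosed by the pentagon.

64/45

Apply the surveyor's formula. First the cross-terms c_i = x_i·y_{i+1} − x_{i+1}·y_i:
  19, 16, -2, 39, 33  ⇒  2A = 105, A = 52.5.
Then Σ (y_i + y_{i+1})·c_i = 448, so ȳ = 448 / (6·52.5) = 64/45.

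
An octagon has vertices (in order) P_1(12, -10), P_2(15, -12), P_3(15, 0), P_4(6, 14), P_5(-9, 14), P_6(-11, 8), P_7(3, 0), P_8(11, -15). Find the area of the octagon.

Apply the shoelace formula: 2A = Σ (x_i·y_{i+1} − x_{i+1}·y_i), indices taken mod 8.
Σ = (6) + (180) + (210) + (210) + (82) + (-24) + (-45) + (70) = 689
Area = |Σ|/2 = 344.5.

344.5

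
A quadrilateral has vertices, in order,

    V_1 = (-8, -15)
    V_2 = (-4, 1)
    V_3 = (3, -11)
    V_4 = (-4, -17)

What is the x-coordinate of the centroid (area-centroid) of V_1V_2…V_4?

-3

Apply Gauss's area formula. First the cross-terms c_i = x_i·y_{i+1} − x_{i+1}·y_i:
  -68, 41, -95, -76  ⇒  2A = -198, A = -99.
Then Σ (x_i + x_{i+1})·c_i = 1782, so x̄ = 1782 / (6·(-99)) = -3.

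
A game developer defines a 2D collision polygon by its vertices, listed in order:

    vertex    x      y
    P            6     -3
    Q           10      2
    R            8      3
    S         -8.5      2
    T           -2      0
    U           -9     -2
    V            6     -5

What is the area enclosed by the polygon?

87.25

P→Q: (6)(2) − (10)(-3) = 42
Q→R: (10)(3) − (8)(2) = 14
R→S: (8)(2) − (-8.5)(3) = 41.5
S→T: (-8.5)(0) − (-2)(2) = 4
T→U: (-2)(-2) − (-9)(0) = 4
U→V: (-9)(-5) − (6)(-2) = 57
V→P: (6)(-3) − (6)(-5) = 12
Σ = 174.5
Area = |Σ|/2 = 87.25.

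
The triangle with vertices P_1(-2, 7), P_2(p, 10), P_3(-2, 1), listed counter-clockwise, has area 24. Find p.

-10

The doubled signed area Σ (x_i y_{i+1} − x_{i+1} y_i) is linear in p.
With p=0 it equals -12; the coefficient of p is -6 (from the two edges through P_2).
So -6·p + -12 = 2·24 = 48 ⇒ p = -10.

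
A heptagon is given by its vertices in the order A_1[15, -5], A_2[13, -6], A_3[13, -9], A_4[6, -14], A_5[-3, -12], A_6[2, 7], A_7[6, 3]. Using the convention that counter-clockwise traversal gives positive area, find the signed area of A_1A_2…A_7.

-207

Apply the surveyor's formula: 2A = Σ (x_i·y_{i+1} − x_{i+1}·y_i), indices taken mod 7.
Cross-terms: -25, -39, -128, -114, 3, -36, -75  ⇒  Σ = -414
Signed area = Σ/2 = -207 (negative ⇒ clockwise traversal).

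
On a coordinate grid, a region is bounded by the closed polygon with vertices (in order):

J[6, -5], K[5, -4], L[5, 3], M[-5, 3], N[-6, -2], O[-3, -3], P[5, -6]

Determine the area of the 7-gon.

Σ = (1) + (35) + (30) + (28) + (12) + (33) + (11) = 150
Area = |Σ|/2 = 75.

75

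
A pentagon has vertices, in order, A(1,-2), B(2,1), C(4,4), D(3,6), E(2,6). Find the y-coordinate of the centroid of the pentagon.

Apply the shoelace (surveyor's) formula. First the cross-terms c_i = x_i·y_{i+1} − x_{i+1}·y_i:
  5, 4, 12, 6, -10  ⇒  2A = 17, A = 8.5.
Then Σ (y_i + y_{i+1})·c_i = 167, so ȳ = 167 / (6·8.5) = 167/51.

167/51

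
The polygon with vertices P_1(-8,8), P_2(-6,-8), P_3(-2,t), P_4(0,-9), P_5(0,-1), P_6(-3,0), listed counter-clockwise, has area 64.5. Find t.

The doubled signed area Σ (x_i y_{i+1} − x_{i+1} y_i) is linear in t.
With t=0 it equals 87; the coefficient of t is -6 (from the two edges through P_3).
So -6·t + 87 = 2·64.5 = 129 ⇒ t = -7.

-7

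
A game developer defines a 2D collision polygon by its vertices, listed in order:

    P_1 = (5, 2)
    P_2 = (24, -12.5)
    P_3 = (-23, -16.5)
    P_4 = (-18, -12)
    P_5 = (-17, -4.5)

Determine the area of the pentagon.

474.75

Σ = (-110.5) + (-683.5) + (-21) + (-123) + (-11.5) = -949.5
Area = |Σ|/2 = 474.75.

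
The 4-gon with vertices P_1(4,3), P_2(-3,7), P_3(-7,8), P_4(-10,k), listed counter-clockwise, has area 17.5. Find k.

Write out the shoelace sum; only the two edges meeting at P_4 involve k:
2·Area = [((-7)·k − (-10)·8) + ((-10)·3 − 4·k)] + 62
       = -11·k + 112 = 35
⇒ k = 7.

7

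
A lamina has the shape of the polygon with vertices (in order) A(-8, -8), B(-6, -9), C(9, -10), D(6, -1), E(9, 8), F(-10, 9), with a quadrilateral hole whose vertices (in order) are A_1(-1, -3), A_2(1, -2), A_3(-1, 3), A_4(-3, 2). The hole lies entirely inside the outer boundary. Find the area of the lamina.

281

Outer boundary:
Apply the shoelace (surveyor's) formula: 2A = Σ (x_i·y_{i+1} − x_{i+1}·y_i), indices taken mod 6.
Cross-terms: 24, 141, 51, 57, 161, 152  ⇒  Σ = 586
Area = |Σ|/2 = 293.
Hole:
Cross-terms: 5, 1, 7, 11  ⇒  Σ = 24
Area = |Σ|/2 = 12.
Net area = 293 − 12 = 281.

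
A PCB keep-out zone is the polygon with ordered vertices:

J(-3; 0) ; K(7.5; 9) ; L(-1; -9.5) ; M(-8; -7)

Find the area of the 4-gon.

89.625

Apply the shoelace (surveyor's) formula: 2A = Σ (x_i·y_{i+1} − x_{i+1}·y_i), indices taken mod 4.
J→K: (-3)(9) − (7.5)(0) = -27
K→L: (7.5)(-9.5) − (-1)(9) = -62.25
L→M: (-1)(-7) − (-8)(-9.5) = -69
M→J: (-8)(0) − (-3)(-7) = -21
Σ = -179.25
Area = |Σ|/2 = 89.625.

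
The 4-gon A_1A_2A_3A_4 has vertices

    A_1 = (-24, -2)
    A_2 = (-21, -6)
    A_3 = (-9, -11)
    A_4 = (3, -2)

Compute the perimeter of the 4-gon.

|A_1A_2| = √((3)² + (-4)²) = √25 = 5
|A_2A_3| = √((12)² + (-5)²) = √169 = 13
|A_3A_4| = √((12)² + (9)²) = √225 = 15
|A_4A_1| = √((-27)² + (0)²) = √729 = 27
Perimeter = 5 + 13 + 15 + 27 = 60.

60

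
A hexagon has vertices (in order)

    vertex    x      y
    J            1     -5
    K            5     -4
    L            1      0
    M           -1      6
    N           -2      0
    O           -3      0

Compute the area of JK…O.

29

Σ = (21) + (4) + (6) + (12) + (0) + (15) = 58
Area = |Σ|/2 = 29.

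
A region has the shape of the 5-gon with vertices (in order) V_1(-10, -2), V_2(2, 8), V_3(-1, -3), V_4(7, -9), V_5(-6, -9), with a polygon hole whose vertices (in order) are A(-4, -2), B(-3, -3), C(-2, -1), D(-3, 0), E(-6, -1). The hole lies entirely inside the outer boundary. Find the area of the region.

Outer boundary:
Apply the surveyor's formula: 2A = Σ (x_i·y_{i+1} − x_{i+1}·y_i), indices taken mod 5.
Σ = (-76) + (2) + (30) + (-117) + (-78) = -239
Area = |Σ|/2 = 119.5.
Hole:
Σ = (6) + (-3) + (-3) + (3) + (8) = 11
Area = |Σ|/2 = 5.5.
Net area = 119.5 − 5.5 = 114.

114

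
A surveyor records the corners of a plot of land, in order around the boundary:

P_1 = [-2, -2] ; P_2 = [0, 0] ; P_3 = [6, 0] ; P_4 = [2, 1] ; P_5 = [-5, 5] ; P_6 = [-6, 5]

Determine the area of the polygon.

24

Apply Gauss's area formula: 2A = Σ (x_i·y_{i+1} − x_{i+1}·y_i), indices taken mod 6.
Σ = (0) + (0) + (6) + (15) + (5) + (22) = 48
Area = |Σ|/2 = 24.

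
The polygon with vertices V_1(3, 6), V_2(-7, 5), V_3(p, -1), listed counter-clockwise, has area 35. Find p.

Write out the shoelace sum; only the two edges meeting at V_3 involve p:
2·Area = [((-7)·(-1) − p·5) + (p·6 − 3·(-1))] + 57
       = 1·p + 67 = 70
⇒ p = 3.

3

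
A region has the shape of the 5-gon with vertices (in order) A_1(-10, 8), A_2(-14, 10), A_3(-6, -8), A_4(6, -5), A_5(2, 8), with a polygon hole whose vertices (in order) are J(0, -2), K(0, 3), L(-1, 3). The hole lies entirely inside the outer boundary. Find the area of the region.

Outer boundary:
Cross-terms: 12, 172, 78, 58, 96  ⇒  Σ = 416
Area = |Σ|/2 = 208.
Hole:
J→K: (0)(3) − (0)(-2) = 0
K→L: (0)(3) − (-1)(3) = 3
L→J: (-1)(-2) − (0)(3) = 2
Σ = 5
Area = |Σ|/2 = 2.5.
Net area = 208 − 2.5 = 205.5.

205.5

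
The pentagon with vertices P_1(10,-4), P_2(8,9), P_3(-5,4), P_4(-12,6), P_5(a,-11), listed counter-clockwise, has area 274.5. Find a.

Write out the shoelace sum; only the two edges meeting at P_5 involve a:
2·Area = [((-12)·(-11) − a·6) + (a·(-4) − 10·(-11))] + 217
       = -10·a + 459 = 549
⇒ a = -9.

-9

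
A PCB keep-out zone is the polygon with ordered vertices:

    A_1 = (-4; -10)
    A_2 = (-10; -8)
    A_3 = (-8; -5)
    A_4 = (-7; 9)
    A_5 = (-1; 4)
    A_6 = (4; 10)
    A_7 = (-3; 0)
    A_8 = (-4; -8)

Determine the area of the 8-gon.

Cross-terms: -68, -14, -107, -19, -26, 30, 24, 8  ⇒  Σ = -172
Area = |Σ|/2 = 86.

86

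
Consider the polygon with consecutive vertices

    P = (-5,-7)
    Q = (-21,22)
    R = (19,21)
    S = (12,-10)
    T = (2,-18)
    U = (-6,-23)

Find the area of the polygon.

990.5

P→Q: (-5)(22) − (-21)(-7) = -257
Q→R: (-21)(21) − (19)(22) = -859
R→S: (19)(-10) − (12)(21) = -442
S→T: (12)(-18) − (2)(-10) = -196
T→U: (2)(-23) − (-6)(-18) = -154
U→P: (-6)(-7) − (-5)(-23) = -73
Σ = -1981
Area = |Σ|/2 = 990.5.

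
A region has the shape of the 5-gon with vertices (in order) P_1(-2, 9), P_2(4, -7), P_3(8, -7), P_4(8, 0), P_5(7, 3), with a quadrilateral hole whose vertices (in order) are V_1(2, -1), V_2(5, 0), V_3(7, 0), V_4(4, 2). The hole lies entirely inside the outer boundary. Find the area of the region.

72

Outer boundary:
Apply Gauss's area formula: 2A = Σ (x_i·y_{i+1} − x_{i+1}·y_i), indices taken mod 5.
Σ = (-22) + (28) + (56) + (24) + (69) = 155
Area = |Σ|/2 = 77.5.
Hole:
Apply the shoelace formula: 2A = Σ (x_i·y_{i+1} − x_{i+1}·y_i), indices taken mod 4.
Σ = (5) + (0) + (14) + (-8) = 11
Area = |Σ|/2 = 5.5.
Net area = 77.5 − 5.5 = 72.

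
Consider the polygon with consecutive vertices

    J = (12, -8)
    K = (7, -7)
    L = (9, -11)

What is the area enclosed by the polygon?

9

Apply the shoelace (surveyor's) formula: 2A = Σ (x_i·y_{i+1} − x_{i+1}·y_i), indices taken mod 3.
J→K: (12)(-7) − (7)(-8) = -28
K→L: (7)(-11) − (9)(-7) = -14
L→J: (9)(-8) − (12)(-11) = 60
Σ = 18
Area = |Σ|/2 = 9.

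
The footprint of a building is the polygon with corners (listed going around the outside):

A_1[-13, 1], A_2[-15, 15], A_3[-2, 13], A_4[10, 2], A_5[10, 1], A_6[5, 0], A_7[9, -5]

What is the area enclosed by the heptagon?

287.5

Apply Gauss's area formula: 2A = Σ (x_i·y_{i+1} − x_{i+1}·y_i), indices taken mod 7.
A_1→A_2: (-13)(15) − (-15)(1) = -180
A_2→A_3: (-15)(13) − (-2)(15) = -165
A_3→A_4: (-2)(2) − (10)(13) = -134
A_4→A_5: (10)(1) − (10)(2) = -10
A_5→A_6: (10)(0) − (5)(1) = -5
A_6→A_7: (5)(-5) − (9)(0) = -25
A_7→A_1: (9)(1) − (-13)(-5) = -56
Σ = -575
Area = |Σ|/2 = 287.5.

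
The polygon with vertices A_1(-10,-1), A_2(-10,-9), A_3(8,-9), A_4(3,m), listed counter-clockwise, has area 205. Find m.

8

Write out the shoelace sum; only the two edges meeting at A_4 involve m:
2·Area = [(8·m − 3·(-9)) + (3·(-1) − (-10)·m)] + 242
       = 18·m + 266 = 410
⇒ m = 8.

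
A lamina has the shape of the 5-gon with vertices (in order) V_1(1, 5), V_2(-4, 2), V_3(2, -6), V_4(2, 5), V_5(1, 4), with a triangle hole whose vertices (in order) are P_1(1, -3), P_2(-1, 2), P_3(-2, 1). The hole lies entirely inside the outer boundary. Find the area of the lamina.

Outer boundary:
V_1→V_2: (1)(2) − (-4)(5) = 22
V_2→V_3: (-4)(-6) − (2)(2) = 20
V_3→V_4: (2)(5) − (2)(-6) = 22
V_4→V_5: (2)(4) − (1)(5) = 3
V_5→V_1: (1)(5) − (1)(4) = 1
Σ = 68
Area = |Σ|/2 = 34.
Hole:
Apply the surveyor's formula: 2A = Σ (x_i·y_{i+1} − x_{i+1}·y_i), indices taken mod 3.
Σ = (-1) + (3) + (5) = 7
Area = |Σ|/2 = 3.5.
Net area = 34 − 3.5 = 30.5.

30.5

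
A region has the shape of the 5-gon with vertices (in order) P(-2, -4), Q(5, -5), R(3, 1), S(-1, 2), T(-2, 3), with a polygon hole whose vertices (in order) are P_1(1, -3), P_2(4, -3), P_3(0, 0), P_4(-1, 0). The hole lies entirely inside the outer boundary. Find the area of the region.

30

Outer boundary:
Σ = (30) + (20) + (7) + (1) + (14) = 72
Area = |Σ|/2 = 36.
Hole:
Σ = (9) + (0) + (0) + (3) = 12
Area = |Σ|/2 = 6.
Net area = 36 − 6 = 30.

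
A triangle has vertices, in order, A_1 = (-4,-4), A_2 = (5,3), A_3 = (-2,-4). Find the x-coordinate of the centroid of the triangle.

Apply the surveyor's formula. First the cross-terms c_i = x_i·y_{i+1} − x_{i+1}·y_i:
  8, -14, -8  ⇒  2A = -14, A = -7.
Then Σ (x_i + x_{i+1})·c_i = 14, so x̄ = 14 / (6·(-7)) = -1/3.

-1/3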